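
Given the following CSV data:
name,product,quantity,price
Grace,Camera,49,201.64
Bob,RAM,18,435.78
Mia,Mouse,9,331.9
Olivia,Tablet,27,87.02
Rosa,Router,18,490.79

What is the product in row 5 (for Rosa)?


Row 5: Rosa
Column 'product' = Router

ANSWER: Router


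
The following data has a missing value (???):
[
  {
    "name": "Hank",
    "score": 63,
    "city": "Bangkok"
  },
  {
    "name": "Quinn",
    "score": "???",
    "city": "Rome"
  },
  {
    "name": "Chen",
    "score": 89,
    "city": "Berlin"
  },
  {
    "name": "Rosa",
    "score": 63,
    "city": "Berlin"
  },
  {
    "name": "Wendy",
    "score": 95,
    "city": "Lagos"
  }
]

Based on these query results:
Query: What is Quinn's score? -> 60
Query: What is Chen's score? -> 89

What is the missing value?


The missing value is Quinn's score
From query: Quinn's score = 60

ANSWER: 60


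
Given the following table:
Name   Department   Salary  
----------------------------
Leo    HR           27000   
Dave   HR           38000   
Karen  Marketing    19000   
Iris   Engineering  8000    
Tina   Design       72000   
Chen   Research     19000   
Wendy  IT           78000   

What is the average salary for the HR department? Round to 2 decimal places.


HR department members:
  Leo: 27000
  Dave: 38000
Sum = 65000
Count = 2
Average = 65000 / 2 = 32500.00

ANSWER: 32500.00


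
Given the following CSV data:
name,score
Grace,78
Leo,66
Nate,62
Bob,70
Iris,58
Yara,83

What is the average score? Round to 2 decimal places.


Scores: 78, 66, 62, 70, 58, 83
Sum = 417
Count = 6
Average = 417 / 6 = 69.50

ANSWER: 69.50


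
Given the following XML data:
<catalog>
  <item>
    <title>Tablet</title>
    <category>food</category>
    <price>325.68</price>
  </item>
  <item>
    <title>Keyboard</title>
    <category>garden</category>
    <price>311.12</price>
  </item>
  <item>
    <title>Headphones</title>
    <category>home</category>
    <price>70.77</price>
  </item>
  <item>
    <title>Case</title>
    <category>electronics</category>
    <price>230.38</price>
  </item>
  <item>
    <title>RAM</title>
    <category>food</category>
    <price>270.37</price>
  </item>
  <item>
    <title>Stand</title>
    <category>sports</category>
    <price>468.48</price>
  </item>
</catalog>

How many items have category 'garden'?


Scanning <item> elements for <category>garden</category>:
  Item 2: Keyboard -> MATCH
Count: 1

ANSWER: 1


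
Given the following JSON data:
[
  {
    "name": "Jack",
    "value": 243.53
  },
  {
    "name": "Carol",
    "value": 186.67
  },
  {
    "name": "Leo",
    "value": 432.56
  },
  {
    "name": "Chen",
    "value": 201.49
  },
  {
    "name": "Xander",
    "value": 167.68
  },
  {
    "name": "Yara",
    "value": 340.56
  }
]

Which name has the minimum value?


Comparing values:
  Jack: 243.53
  Carol: 186.67
  Leo: 432.56
  Chen: 201.49
  Xander: 167.68
  Yara: 340.56
Minimum: Xander (167.68)

ANSWER: Xander


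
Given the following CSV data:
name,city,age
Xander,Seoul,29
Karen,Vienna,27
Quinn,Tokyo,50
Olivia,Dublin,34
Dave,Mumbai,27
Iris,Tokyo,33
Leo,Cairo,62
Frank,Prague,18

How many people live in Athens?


Scanning city column for 'Athens':
Total matches: 0

ANSWER: 0


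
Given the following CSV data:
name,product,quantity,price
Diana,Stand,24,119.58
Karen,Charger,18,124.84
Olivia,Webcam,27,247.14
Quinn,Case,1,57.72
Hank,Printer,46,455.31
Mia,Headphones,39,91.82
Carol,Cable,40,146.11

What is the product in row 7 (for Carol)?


Row 7: Carol
Column 'product' = Cable

ANSWER: Cable


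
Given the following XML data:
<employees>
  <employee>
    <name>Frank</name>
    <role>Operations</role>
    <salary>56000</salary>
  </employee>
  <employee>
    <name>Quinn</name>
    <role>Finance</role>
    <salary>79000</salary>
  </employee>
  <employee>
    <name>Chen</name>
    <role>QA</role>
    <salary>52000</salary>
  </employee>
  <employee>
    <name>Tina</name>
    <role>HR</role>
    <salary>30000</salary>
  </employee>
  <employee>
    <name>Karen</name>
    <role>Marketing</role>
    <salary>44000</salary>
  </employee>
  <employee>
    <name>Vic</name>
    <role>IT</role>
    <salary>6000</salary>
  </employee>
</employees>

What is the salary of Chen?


Searching for <employee> with <name>Chen</name>
Found at position 3
<salary>52000</salary>

ANSWER: 52000


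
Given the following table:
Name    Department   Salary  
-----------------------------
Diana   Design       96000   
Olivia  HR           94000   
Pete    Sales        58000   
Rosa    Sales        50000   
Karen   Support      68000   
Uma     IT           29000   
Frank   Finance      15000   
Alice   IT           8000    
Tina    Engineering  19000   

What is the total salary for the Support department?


Support department members:
  Karen: 68000
Total = 68000 = 68000

ANSWER: 68000


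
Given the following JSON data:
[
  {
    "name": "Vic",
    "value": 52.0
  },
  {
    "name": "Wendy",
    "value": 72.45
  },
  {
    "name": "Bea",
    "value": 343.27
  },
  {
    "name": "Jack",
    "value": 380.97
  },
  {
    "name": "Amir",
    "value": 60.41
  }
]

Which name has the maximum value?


Comparing values:
  Vic: 52.0
  Wendy: 72.45
  Bea: 343.27
  Jack: 380.97
  Amir: 60.41
Maximum: Jack (380.97)

ANSWER: Jack


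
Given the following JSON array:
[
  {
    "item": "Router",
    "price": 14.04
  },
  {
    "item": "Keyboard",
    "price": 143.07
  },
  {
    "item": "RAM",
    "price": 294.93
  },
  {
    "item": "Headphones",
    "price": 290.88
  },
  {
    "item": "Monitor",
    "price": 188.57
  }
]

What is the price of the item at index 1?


Array index 1 -> Keyboard
price = 143.07

ANSWER: 143.07


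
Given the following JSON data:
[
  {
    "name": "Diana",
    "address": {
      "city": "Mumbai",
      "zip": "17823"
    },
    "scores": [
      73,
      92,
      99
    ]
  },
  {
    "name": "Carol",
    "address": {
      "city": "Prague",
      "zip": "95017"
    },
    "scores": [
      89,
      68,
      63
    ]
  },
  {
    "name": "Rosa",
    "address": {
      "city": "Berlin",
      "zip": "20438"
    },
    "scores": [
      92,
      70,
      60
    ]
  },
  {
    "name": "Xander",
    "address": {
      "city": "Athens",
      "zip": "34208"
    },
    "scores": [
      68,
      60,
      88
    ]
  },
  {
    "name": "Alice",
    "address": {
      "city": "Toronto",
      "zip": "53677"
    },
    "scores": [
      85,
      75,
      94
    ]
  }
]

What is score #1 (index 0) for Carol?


Path: records[1].scores[0]
Value: 89

ANSWER: 89


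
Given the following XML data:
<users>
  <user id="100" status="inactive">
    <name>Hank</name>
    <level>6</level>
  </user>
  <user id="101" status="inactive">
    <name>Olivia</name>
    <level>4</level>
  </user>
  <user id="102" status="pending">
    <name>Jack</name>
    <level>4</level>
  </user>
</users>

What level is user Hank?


Finding user: Hank
<level>6</level>

ANSWER: 6


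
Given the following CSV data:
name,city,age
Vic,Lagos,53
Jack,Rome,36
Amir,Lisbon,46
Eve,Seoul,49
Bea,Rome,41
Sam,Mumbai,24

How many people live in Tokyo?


Scanning city column for 'Tokyo':
Total matches: 0

ANSWER: 0


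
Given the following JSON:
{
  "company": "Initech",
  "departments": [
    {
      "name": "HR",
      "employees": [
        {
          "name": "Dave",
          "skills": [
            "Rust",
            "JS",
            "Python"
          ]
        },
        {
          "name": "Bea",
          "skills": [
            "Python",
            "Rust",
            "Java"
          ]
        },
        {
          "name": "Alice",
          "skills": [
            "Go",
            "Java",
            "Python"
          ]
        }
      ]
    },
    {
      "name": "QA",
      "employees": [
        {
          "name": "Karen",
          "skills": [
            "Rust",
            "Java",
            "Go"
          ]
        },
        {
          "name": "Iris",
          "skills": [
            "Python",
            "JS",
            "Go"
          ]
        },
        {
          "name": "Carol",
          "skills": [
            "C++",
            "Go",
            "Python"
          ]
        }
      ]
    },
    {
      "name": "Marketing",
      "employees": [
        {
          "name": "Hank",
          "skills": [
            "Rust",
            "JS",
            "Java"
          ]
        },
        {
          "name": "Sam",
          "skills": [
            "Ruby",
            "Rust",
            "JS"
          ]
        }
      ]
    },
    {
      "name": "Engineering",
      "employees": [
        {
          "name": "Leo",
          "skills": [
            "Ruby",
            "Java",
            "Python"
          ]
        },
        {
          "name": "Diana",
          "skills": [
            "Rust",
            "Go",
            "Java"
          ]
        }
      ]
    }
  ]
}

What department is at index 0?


Path: departments[0].name
Value: HR

ANSWER: HR


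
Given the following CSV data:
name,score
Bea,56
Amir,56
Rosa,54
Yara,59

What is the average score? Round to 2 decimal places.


Scores: 56, 56, 54, 59
Sum = 225
Count = 4
Average = 225 / 4 = 56.25

ANSWER: 56.25


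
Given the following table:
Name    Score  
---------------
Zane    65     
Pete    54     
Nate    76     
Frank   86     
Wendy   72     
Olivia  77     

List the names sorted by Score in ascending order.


Sorting by Score (ascending):
  Pete: 54
  Zane: 65
  Wendy: 72
  Nate: 76
  Olivia: 77
  Frank: 86


ANSWER: Pete, Zane, Wendy, Nate, Olivia, Frank


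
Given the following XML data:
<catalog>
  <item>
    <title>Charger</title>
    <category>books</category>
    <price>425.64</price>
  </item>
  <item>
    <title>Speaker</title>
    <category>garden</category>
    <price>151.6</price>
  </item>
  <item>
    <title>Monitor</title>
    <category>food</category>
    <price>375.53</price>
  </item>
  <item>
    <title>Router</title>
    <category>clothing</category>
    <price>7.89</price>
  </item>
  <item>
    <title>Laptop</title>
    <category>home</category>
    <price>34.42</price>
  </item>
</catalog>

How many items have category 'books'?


Scanning <item> elements for <category>books</category>:
  Item 1: Charger -> MATCH
Count: 1

ANSWER: 1


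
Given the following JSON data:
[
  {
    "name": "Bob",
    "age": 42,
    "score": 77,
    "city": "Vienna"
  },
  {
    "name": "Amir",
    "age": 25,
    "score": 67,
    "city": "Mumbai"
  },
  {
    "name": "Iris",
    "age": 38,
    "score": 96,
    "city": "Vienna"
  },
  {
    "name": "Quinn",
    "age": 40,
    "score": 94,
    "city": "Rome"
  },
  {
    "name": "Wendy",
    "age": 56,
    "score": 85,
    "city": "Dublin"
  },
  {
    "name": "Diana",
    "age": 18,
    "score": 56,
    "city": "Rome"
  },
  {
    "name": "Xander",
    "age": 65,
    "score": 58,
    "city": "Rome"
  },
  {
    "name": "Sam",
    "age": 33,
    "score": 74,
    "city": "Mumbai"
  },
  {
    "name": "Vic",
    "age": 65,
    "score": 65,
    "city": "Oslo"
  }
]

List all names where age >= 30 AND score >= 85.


Checking both conditions:
  Bob (age=42, score=77) -> no
  Amir (age=25, score=67) -> no
  Iris (age=38, score=96) -> YES
  Quinn (age=40, score=94) -> YES
  Wendy (age=56, score=85) -> YES
  Diana (age=18, score=56) -> no
  Xander (age=65, score=58) -> no
  Sam (age=33, score=74) -> no
  Vic (age=65, score=65) -> no


ANSWER: Iris, Quinn, Wendy


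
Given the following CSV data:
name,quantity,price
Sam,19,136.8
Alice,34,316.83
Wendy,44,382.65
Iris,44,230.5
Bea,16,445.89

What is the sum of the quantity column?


Values in 'quantity' column:
  Row 1: 19
  Row 2: 34
  Row 3: 44
  Row 4: 44
  Row 5: 16
Sum = 19 + 34 + 44 + 44 + 16 = 157

ANSWER: 157


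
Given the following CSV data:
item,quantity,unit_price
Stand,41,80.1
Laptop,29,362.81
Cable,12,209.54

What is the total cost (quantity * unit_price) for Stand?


Row: Stand
quantity = 41
unit_price = 80.1
total = 41 * 80.1 = 3284.1

ANSWER: 3284.1


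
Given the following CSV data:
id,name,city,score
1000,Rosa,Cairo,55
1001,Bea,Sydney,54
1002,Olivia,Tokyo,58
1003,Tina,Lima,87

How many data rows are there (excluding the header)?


Counting rows (excluding header):
Header: id,name,city,score
Data rows: 4

ANSWER: 4


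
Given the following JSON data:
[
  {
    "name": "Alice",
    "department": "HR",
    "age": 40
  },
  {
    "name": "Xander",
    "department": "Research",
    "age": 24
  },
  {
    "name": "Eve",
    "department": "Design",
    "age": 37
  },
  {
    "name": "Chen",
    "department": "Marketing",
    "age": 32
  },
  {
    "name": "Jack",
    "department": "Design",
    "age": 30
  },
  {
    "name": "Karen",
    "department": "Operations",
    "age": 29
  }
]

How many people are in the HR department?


Scanning records for department = HR
  Record 0: Alice
Count: 1

ANSWER: 1


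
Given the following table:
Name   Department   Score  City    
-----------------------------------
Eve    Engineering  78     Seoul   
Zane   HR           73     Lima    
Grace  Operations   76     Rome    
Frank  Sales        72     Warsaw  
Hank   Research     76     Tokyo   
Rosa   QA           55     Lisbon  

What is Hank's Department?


Row 5: Hank
Department = Research

ANSWER: Research


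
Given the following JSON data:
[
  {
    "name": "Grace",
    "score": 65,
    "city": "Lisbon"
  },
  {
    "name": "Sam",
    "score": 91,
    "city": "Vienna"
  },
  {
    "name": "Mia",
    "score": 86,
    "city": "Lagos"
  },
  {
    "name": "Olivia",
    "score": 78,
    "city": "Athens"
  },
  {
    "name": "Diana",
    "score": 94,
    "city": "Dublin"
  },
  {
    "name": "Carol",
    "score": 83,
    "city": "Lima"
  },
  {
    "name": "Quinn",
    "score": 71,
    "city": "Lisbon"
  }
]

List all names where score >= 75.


Filtering records where score >= 75:
  Grace (score=65) -> no
  Sam (score=91) -> YES
  Mia (score=86) -> YES
  Olivia (score=78) -> YES
  Diana (score=94) -> YES
  Carol (score=83) -> YES
  Quinn (score=71) -> no


ANSWER: Sam, Mia, Olivia, Diana, Carol


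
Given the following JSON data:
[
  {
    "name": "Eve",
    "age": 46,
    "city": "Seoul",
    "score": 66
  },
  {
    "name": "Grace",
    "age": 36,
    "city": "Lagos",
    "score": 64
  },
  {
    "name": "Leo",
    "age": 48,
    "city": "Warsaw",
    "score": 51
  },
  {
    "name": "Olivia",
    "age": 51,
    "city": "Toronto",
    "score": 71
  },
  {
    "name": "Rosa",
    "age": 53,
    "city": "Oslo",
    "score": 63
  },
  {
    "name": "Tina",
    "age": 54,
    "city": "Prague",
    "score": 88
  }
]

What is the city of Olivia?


Looking up record where name = Olivia
Record index: 3
Field 'city' = Toronto

ANSWER: Toronto


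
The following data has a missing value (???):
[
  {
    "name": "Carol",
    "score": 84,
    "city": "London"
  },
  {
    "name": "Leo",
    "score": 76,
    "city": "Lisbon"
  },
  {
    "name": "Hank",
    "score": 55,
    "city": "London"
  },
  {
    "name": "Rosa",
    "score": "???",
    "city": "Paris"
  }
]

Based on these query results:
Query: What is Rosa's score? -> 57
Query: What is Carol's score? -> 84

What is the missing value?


The missing value is Rosa's score
From query: Rosa's score = 57

ANSWER: 57


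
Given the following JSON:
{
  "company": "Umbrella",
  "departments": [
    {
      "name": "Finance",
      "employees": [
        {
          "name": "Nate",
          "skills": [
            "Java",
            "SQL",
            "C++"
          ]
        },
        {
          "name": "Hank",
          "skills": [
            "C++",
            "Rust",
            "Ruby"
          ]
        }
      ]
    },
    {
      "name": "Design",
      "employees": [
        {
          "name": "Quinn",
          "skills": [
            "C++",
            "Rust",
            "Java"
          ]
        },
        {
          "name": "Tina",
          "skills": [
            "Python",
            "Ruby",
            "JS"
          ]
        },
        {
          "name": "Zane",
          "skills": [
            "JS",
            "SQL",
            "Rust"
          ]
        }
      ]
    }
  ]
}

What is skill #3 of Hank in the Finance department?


Path: departments[0].employees[1].skills[2]
Value: Ruby

ANSWER: Ruby


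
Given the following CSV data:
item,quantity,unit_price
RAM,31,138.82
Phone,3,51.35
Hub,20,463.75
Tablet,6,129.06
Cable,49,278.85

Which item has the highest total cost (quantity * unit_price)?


Computing row totals:
  RAM: 4303.42
  Phone: 154.05
  Hub: 9275.0
  Tablet: 774.36
  Cable: 13663.65
Maximum: Cable (13663.65)

ANSWER: Cable


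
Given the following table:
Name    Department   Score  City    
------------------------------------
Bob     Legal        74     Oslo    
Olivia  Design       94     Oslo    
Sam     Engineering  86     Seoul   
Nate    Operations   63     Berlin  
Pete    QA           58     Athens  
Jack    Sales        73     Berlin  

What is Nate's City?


Row 4: Nate
City = Berlin

ANSWER: Berlin


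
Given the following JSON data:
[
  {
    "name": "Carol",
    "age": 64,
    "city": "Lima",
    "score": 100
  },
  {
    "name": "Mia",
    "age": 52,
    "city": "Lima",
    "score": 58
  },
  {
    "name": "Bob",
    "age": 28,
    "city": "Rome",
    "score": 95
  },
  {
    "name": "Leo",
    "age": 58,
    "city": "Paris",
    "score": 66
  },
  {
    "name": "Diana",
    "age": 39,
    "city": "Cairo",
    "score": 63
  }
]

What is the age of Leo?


Looking up record where name = Leo
Record index: 3
Field 'age' = 58

ANSWER: 58


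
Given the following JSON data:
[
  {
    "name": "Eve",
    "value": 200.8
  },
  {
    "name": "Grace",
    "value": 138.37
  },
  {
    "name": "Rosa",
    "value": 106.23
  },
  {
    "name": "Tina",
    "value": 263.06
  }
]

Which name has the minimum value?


Comparing values:
  Eve: 200.8
  Grace: 138.37
  Rosa: 106.23
  Tina: 263.06
Minimum: Rosa (106.23)

ANSWER: Rosa


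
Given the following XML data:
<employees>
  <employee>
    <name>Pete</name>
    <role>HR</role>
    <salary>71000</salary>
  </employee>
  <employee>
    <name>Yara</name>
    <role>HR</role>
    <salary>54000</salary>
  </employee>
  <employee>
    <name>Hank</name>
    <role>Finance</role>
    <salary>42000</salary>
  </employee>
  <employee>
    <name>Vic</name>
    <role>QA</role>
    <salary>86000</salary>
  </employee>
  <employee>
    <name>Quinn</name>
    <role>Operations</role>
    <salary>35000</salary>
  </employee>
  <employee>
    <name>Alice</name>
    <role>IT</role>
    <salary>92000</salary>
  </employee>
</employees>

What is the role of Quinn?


Searching for <employee> with <name>Quinn</name>
Found at position 5
<role>Operations</role>

ANSWER: Operations


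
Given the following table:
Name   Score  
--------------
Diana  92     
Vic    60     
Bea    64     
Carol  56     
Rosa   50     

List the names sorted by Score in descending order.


Sorting by Score (descending):
  Diana: 92
  Bea: 64
  Vic: 60
  Carol: 56
  Rosa: 50


ANSWER: Diana, Bea, Vic, Carol, Rosa


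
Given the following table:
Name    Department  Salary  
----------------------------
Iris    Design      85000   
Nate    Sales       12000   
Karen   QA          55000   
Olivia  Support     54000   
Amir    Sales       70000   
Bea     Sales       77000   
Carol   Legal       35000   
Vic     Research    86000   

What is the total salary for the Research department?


Research department members:
  Vic: 86000
Total = 86000 = 86000

ANSWER: 86000


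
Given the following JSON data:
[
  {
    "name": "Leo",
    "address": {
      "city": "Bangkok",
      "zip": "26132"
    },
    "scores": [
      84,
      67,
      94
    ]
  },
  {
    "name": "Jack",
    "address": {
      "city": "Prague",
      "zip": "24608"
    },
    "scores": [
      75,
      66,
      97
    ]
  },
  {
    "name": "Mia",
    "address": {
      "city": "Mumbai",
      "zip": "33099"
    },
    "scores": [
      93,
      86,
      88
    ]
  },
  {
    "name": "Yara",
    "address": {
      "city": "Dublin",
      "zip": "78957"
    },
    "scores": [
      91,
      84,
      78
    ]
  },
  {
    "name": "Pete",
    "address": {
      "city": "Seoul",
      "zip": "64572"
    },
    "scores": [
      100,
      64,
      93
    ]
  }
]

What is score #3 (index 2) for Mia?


Path: records[2].scores[2]
Value: 88

ANSWER: 88


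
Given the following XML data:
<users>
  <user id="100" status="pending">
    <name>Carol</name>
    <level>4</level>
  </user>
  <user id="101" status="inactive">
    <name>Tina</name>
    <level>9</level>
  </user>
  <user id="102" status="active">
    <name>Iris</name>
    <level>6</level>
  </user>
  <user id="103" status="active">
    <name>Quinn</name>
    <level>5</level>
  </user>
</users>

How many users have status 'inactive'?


Counting users with status='inactive':
  Tina (id=101) -> MATCH
Count: 1

ANSWER: 1


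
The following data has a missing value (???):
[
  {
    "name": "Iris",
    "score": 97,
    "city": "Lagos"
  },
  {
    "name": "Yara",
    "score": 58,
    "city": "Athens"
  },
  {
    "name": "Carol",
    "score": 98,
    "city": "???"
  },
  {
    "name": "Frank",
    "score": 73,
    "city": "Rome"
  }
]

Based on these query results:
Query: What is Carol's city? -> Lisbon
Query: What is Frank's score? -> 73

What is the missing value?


The missing value is Carol's city
From query: Carol's city = Lisbon

ANSWER: Lisbon


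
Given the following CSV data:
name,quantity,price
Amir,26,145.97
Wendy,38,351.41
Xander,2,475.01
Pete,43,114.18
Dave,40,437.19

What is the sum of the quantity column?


Values in 'quantity' column:
  Row 1: 26
  Row 2: 38
  Row 3: 2
  Row 4: 43
  Row 5: 40
Sum = 26 + 38 + 2 + 43 + 40 = 149

ANSWER: 149


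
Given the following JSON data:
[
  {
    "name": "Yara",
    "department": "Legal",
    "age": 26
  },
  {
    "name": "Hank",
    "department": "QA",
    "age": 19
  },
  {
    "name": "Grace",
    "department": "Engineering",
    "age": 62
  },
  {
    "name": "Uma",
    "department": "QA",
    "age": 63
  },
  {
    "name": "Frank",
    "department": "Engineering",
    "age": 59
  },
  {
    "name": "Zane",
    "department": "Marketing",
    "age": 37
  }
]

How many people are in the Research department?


Scanning records for department = Research
  No matches found
Count: 0

ANSWER: 0


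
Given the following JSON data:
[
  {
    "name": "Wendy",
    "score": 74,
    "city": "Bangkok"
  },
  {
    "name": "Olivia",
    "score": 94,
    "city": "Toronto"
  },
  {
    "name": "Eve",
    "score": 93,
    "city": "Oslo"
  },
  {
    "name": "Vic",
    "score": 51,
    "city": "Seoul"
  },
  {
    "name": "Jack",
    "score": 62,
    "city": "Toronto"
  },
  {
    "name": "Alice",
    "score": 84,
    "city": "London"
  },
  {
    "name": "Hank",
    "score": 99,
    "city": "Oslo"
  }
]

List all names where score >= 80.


Filtering records where score >= 80:
  Wendy (score=74) -> no
  Olivia (score=94) -> YES
  Eve (score=93) -> YES
  Vic (score=51) -> no
  Jack (score=62) -> no
  Alice (score=84) -> YES
  Hank (score=99) -> YES


ANSWER: Olivia, Eve, Alice, Hank


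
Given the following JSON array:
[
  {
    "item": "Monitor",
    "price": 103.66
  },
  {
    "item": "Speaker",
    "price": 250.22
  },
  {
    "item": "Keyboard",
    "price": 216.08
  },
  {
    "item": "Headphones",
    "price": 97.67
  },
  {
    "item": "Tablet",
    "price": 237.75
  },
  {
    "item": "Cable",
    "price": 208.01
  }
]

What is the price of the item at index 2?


Array index 2 -> Keyboard
price = 216.08

ANSWER: 216.08


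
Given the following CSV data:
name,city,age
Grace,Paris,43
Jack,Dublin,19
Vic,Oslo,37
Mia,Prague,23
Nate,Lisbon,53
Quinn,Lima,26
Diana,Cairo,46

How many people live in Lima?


Scanning city column for 'Lima':
  Row 6: Quinn -> MATCH
Total matches: 1

ANSWER: 1


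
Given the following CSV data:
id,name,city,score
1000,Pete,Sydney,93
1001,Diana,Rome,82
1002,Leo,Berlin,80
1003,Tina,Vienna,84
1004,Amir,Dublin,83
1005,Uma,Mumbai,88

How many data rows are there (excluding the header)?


Counting rows (excluding header):
Header: id,name,city,score
Data rows: 6

ANSWER: 6


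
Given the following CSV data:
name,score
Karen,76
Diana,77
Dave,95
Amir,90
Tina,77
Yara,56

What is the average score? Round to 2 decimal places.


Scores: 76, 77, 95, 90, 77, 56
Sum = 471
Count = 6
Average = 471 / 6 = 78.50

ANSWER: 78.50


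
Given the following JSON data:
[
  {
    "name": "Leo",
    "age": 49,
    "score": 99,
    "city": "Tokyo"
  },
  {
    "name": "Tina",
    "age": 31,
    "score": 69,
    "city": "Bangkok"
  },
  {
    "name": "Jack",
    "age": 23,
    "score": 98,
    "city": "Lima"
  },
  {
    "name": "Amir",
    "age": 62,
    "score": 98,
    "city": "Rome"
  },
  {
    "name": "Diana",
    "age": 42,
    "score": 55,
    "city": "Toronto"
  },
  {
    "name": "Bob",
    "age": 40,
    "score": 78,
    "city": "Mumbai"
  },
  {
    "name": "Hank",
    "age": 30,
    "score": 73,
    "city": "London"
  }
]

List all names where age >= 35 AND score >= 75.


Checking both conditions:
  Leo (age=49, score=99) -> YES
  Tina (age=31, score=69) -> no
  Jack (age=23, score=98) -> no
  Amir (age=62, score=98) -> YES
  Diana (age=42, score=55) -> no
  Bob (age=40, score=78) -> YES
  Hank (age=30, score=73) -> no


ANSWER: Leo, Amir, Bob


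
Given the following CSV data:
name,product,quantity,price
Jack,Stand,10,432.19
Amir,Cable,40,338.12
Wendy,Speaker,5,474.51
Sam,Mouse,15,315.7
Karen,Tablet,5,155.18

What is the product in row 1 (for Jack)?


Row 1: Jack
Column 'product' = Stand

ANSWER: Stand


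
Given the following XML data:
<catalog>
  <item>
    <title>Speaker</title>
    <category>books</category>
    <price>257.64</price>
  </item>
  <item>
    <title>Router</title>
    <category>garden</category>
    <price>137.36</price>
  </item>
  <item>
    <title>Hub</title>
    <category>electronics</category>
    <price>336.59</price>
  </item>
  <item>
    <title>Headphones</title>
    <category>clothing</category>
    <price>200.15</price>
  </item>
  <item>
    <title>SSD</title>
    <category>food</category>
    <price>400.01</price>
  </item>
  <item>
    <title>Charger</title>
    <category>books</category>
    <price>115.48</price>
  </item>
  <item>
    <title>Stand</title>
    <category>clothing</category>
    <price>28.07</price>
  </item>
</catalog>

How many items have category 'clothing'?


Scanning <item> elements for <category>clothing</category>:
  Item 4: Headphones -> MATCH
  Item 7: Stand -> MATCH
Count: 2

ANSWER: 2


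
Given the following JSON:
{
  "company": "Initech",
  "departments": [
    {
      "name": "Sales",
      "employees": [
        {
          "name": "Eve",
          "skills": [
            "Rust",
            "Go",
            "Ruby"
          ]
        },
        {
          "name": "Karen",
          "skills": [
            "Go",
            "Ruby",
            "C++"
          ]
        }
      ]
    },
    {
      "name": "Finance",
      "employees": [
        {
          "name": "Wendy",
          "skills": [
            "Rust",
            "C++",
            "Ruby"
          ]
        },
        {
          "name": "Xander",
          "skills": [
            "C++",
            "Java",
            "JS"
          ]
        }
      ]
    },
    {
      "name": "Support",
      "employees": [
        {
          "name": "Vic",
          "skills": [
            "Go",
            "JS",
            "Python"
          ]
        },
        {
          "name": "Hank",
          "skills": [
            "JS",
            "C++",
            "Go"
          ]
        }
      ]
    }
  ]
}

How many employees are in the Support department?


Path: departments[2].employees
Count: 2

ANSWER: 2


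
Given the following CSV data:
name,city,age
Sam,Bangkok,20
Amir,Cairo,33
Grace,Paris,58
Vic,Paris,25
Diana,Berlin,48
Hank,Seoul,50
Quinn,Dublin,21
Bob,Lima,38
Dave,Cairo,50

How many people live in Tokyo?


Scanning city column for 'Tokyo':
Total matches: 0

ANSWER: 0


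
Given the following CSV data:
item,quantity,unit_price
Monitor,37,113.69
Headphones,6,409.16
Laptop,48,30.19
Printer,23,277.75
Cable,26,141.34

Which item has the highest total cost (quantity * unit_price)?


Computing row totals:
  Monitor: 4206.53
  Headphones: 2454.96
  Laptop: 1449.12
  Printer: 6388.25
  Cable: 3674.84
Maximum: Printer (6388.25)

ANSWER: Printer


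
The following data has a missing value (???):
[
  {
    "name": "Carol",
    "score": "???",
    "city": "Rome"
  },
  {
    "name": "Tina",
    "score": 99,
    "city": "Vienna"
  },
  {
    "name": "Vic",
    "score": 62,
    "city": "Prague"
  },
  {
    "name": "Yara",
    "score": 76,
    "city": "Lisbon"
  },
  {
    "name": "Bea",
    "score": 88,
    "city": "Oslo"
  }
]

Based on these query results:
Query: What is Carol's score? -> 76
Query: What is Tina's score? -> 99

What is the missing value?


The missing value is Carol's score
From query: Carol's score = 76

ANSWER: 76


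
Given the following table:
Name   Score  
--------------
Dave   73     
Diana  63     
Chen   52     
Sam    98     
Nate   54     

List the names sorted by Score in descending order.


Sorting by Score (descending):
  Sam: 98
  Dave: 73
  Diana: 63
  Nate: 54
  Chen: 52


ANSWER: Sam, Dave, Diana, Nate, Chen


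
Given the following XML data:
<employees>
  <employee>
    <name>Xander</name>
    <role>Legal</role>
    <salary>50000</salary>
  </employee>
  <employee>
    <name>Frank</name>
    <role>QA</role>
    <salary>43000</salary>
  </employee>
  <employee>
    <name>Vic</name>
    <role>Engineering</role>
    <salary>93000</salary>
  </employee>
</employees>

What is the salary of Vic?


Searching for <employee> with <name>Vic</name>
Found at position 3
<salary>93000</salary>

ANSWER: 93000


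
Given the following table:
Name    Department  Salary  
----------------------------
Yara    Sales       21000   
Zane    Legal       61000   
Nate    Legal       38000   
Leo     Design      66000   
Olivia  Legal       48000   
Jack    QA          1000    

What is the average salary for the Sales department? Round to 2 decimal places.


Sales department members:
  Yara: 21000
Sum = 21000
Count = 1
Average = 21000 / 1 = 21000.00

ANSWER: 21000.00


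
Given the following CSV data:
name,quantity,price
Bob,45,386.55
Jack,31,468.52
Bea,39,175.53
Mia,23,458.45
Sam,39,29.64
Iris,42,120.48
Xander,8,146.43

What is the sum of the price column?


Values in 'price' column:
  Row 1: 386.55
  Row 2: 468.52
  Row 3: 175.53
  Row 4: 458.45
  Row 5: 29.64
  Row 6: 120.48
  Row 7: 146.43
Sum = 386.55 + 468.52 + 175.53 + 458.45 + 29.64 + 120.48 + 146.43 = 1785.6

ANSWER: 1785.6


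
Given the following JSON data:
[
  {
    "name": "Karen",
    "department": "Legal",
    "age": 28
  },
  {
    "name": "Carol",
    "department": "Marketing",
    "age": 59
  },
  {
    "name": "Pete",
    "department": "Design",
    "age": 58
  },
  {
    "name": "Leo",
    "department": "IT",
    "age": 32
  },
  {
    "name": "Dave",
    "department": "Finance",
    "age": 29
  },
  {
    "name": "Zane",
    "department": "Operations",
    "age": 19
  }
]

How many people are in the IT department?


Scanning records for department = IT
  Record 3: Leo
Count: 1

ANSWER: 1


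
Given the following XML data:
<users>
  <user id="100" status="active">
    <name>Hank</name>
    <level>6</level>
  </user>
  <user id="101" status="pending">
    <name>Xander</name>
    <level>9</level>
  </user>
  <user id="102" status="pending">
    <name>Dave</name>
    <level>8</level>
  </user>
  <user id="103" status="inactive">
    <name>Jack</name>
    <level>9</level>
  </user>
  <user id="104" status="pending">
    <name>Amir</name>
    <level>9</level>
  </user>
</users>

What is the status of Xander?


Finding user with name = Xander
user id="101" status="pending"

ANSWER: pending


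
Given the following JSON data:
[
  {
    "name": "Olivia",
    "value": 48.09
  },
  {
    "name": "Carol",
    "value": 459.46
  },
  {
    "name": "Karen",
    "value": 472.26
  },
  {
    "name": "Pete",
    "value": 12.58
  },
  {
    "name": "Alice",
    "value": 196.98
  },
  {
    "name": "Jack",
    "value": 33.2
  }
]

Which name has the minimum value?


Comparing values:
  Olivia: 48.09
  Carol: 459.46
  Karen: 472.26
  Pete: 12.58
  Alice: 196.98
  Jack: 33.2
Minimum: Pete (12.58)

ANSWER: Pete


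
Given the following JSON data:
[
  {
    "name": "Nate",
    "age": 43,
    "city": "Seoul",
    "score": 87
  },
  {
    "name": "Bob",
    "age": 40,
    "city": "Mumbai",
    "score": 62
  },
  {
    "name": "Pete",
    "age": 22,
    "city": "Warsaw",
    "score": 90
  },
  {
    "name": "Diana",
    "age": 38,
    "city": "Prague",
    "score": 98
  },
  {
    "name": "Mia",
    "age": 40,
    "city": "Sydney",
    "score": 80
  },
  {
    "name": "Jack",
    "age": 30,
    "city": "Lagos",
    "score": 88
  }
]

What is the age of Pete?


Looking up record where name = Pete
Record index: 2
Field 'age' = 22

ANSWER: 22


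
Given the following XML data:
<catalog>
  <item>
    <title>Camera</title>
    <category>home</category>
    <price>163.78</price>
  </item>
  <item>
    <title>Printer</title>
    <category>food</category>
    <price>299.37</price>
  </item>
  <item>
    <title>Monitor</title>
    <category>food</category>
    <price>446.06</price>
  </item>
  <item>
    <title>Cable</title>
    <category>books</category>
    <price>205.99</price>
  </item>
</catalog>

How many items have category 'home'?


Scanning <item> elements for <category>home</category>:
  Item 1: Camera -> MATCH
Count: 1

ANSWER: 1


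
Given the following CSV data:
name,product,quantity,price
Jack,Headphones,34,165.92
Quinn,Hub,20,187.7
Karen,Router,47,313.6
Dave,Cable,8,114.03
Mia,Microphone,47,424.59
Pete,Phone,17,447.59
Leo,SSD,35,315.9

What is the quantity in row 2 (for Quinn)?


Row 2: Quinn
Column 'quantity' = 20

ANSWER: 20


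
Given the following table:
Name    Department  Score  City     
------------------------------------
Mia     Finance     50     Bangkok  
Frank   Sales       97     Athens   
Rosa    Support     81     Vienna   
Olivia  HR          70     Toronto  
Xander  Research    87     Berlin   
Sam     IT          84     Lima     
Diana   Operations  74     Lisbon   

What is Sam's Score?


Row 6: Sam
Score = 84

ANSWER: 84


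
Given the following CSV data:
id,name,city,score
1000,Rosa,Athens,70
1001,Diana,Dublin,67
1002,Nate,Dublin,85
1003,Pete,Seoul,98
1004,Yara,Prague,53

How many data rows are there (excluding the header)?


Counting rows (excluding header):
Header: id,name,city,score
Data rows: 5

ANSWER: 5


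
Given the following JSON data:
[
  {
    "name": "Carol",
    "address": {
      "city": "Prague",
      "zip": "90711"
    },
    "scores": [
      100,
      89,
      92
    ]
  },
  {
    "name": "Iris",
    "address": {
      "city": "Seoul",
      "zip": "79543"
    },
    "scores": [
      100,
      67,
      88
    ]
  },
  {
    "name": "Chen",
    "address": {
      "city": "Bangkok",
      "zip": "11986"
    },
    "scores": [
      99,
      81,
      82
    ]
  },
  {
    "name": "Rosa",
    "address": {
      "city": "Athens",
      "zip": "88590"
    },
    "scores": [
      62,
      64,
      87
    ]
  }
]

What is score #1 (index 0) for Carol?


Path: records[0].scores[0]
Value: 100

ANSWER: 100


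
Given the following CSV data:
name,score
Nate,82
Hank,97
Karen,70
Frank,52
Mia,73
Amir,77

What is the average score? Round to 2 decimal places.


Scores: 82, 97, 70, 52, 73, 77
Sum = 451
Count = 6
Average = 451 / 6 = 75.17

ANSWER: 75.17


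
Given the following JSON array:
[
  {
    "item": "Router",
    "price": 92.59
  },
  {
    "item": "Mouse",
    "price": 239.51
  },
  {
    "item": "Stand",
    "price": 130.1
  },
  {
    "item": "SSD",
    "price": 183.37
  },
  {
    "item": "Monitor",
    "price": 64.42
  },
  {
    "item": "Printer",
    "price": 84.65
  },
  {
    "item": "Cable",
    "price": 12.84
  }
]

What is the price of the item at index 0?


Array index 0 -> Router
price = 92.59

ANSWER: 92.59


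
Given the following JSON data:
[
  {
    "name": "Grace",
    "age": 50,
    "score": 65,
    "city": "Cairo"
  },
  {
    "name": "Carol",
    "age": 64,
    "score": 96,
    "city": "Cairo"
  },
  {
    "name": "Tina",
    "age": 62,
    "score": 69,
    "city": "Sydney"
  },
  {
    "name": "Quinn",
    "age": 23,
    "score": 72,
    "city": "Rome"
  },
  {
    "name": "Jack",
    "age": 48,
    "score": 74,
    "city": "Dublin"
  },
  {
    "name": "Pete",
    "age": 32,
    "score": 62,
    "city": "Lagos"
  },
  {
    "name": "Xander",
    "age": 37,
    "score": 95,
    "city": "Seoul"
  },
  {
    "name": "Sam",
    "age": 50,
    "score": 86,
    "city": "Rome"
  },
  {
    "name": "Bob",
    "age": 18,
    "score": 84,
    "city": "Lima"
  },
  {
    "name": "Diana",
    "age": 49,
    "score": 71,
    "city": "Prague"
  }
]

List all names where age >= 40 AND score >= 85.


Checking both conditions:
  Grace (age=50, score=65) -> no
  Carol (age=64, score=96) -> YES
  Tina (age=62, score=69) -> no
  Quinn (age=23, score=72) -> no
  Jack (age=48, score=74) -> no
  Pete (age=32, score=62) -> no
  Xander (age=37, score=95) -> no
  Sam (age=50, score=86) -> YES
  Bob (age=18, score=84) -> no
  Diana (age=49, score=71) -> no


ANSWER: Carol, Sam


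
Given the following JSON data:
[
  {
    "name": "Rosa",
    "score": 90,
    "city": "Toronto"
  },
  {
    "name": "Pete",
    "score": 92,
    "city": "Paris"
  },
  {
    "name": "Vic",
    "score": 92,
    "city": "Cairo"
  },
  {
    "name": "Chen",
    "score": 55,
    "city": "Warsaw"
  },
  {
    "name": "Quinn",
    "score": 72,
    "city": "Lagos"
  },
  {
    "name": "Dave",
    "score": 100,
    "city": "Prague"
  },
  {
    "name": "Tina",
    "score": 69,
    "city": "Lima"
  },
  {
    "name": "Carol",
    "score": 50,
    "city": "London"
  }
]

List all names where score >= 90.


Filtering records where score >= 90:
  Rosa (score=90) -> YES
  Pete (score=92) -> YES
  Vic (score=92) -> YES
  Chen (score=55) -> no
  Quinn (score=72) -> no
  Dave (score=100) -> YES
  Tina (score=69) -> no
  Carol (score=50) -> no


ANSWER: Rosa, Pete, Vic, Dave


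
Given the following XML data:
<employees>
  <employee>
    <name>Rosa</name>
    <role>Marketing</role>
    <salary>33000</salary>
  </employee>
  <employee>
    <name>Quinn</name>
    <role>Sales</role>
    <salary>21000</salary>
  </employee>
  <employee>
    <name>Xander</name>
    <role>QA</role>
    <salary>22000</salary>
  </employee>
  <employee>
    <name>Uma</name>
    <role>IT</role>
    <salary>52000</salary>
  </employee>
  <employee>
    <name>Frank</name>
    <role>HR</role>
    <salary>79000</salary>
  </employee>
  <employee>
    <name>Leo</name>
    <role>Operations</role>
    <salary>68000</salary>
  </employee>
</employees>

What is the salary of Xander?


Searching for <employee> with <name>Xander</name>
Found at position 3
<salary>22000</salary>

ANSWER: 22000


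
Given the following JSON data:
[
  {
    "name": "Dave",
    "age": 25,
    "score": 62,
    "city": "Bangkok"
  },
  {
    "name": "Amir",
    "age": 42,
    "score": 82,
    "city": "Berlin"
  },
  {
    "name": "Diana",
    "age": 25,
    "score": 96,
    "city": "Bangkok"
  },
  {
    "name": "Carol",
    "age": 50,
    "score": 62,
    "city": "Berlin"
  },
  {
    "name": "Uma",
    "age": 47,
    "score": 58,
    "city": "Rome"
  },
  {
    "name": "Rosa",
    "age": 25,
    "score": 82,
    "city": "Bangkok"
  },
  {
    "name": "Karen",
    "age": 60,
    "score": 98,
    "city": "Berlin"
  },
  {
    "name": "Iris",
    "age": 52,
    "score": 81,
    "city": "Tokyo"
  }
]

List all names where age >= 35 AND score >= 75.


Checking both conditions:
  Dave (age=25, score=62) -> no
  Amir (age=42, score=82) -> YES
  Diana (age=25, score=96) -> no
  Carol (age=50, score=62) -> no
  Uma (age=47, score=58) -> no
  Rosa (age=25, score=82) -> no
  Karen (age=60, score=98) -> YES
  Iris (age=52, score=81) -> YES


ANSWER: Amir, Karen, Iris
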